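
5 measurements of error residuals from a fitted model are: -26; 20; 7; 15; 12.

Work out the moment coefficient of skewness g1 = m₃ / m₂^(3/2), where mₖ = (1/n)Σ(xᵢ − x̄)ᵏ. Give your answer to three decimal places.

x̄ = (-26 + 20 + 7 + 15 + 12) / 5 = 5.6000
deviations (xᵢ − x̄): -31.6000, 14.4000, 1.4000, 9.4000, 6.4000
Σ(xᵢ − x̄)² = 1337.2000 ⇒ m₂ = 1337.2000/5 = 267.44000
Σ(xᵢ − x̄)³ = -27473.0400 ⇒ m₃ = -27473.0400/5 = -5494.60800
m₂^(3/2) = 267.44000^(1.5) = 4373.60488
g1 = m₃ / m₂^(3/2) = -5494.60800 / 4373.60488 ≈ -1.256

-1.256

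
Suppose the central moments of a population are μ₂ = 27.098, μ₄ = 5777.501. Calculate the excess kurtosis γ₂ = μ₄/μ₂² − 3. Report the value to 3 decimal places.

4.868

μ₂² = 27.098² = 734.30160
μ₄/μ₂² = 5777.501 / 734.30160 = 7.86802
γ₂ = 7.86802 − 3 ≈ 4.868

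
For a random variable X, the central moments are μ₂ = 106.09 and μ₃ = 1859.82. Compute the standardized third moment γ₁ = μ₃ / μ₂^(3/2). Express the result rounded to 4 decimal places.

1.7020

σ = √μ₂ = √106.09 = 10.30000
σ³ = μ₂^(3/2) = 1092.72700
γ₁ = μ₃/σ³ = 1859.82 / 1092.72700 ≈ 1.7020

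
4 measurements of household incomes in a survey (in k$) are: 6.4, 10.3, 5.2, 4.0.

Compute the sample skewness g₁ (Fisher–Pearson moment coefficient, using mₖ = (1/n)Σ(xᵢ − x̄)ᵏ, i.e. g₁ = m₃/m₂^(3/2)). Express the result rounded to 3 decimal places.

x̄ = (6.4 + 10.3 + 5.2 + 4.0) / 4 = 6.4750
deviations (xᵢ − x̄): -0.0750, 3.8250, -1.2750, -2.4750
Σ(xᵢ − x̄)² = 22.3875 ⇒ m₂ = 22.3875/4 = 5.59688
Σ(xᵢ − x̄)³ = 38.7281 ⇒ m₃ = 38.7281/4 = 9.68203
m₂^(3/2) = 5.59688^(1.5) = 13.24093
g₁ = m₃ / m₂^(3/2) = 9.68203 / 13.24093 ≈ 0.731

0.731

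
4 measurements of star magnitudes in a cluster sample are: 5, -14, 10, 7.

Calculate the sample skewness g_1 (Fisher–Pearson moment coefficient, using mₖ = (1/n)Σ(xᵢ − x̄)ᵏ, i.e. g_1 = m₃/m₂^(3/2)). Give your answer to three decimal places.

x̄ = (5 - 14 + 10 + 7) / 4 = 2.0000
deviations (xᵢ − x̄): 3.0000, -16.0000, 8.0000, 5.0000
Σ(xᵢ − x̄)² = 354.0000 ⇒ m₂ = 354.0000/4 = 88.50000
Σ(xᵢ − x̄)³ = -3432.0000 ⇒ m₃ = -3432.0000/4 = -858.00000
m₂^(3/2) = 88.50000^(1.5) = 832.55878
g_1 = m₃ / m₂^(3/2) = -858.00000 / 832.55878 ≈ -1.031

-1.031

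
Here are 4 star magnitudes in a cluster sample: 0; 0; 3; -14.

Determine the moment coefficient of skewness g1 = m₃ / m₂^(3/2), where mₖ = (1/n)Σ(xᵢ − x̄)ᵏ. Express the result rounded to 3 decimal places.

-1.032

x̄ = (0 + 0 + 3 - 14) / 4 = -2.7500
deviations (xᵢ − x̄): 2.7500, 2.7500, 5.7500, -11.2500
Σ(xᵢ − x̄)² = 174.7500 ⇒ m₂ = 174.7500/4 = 43.68750
Σ(xᵢ − x̄)³ = -1192.1250 ⇒ m₃ = -1192.1250/4 = -298.03125
m₂^(3/2) = 43.68750^(1.5) = 288.75917
g1 = m₃ / m₂^(3/2) = -298.03125 / 288.75917 ≈ -1.032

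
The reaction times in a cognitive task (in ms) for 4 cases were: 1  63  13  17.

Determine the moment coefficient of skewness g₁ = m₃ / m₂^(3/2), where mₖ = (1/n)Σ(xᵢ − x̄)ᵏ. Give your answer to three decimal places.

0.934

x̄ = (1 + 63 + 13 + 17) / 4 = 23.5000
deviations (xᵢ − x̄): -22.5000, 39.5000, -10.5000, -6.5000
Σ(xᵢ − x̄)² = 2219.0000 ⇒ m₂ = 2219.0000/4 = 554.75000
Σ(xᵢ − x̄)³ = 48807.0000 ⇒ m₃ = 48807.0000/4 = 12201.75000
m₂^(3/2) = 554.75000^(1.5) = 13066.09966
g₁ = m₃ / m₂^(3/2) = 12201.75000 / 13066.09966 ≈ 0.934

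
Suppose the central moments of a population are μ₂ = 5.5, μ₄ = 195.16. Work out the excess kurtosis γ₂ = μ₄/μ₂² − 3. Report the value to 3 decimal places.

3.452

μ₂² = 5.5² = 30.25000
μ₄/μ₂² = 195.16 / 30.25000 = 6.45157
γ₂ = 6.45157 − 3 ≈ 3.452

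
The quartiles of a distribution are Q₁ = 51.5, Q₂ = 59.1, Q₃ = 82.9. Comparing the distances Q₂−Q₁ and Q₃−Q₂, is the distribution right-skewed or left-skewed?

Q₂ − Q₁ = 7.6;  Q₃ − Q₂ = 23.8
Q₃ − Q₂ > Q₂ − Q₁ ⇒ the upper half is more spread out ⇒ right-skewed.

right-skewed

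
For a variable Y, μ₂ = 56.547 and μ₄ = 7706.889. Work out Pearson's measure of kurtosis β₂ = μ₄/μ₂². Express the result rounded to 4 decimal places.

2.4102

μ₂² = 56.547² = 3197.56321
μ₄/μ₂² = 7706.889 / 3197.56321 = 2.41024
β₂ ≈ 2.4102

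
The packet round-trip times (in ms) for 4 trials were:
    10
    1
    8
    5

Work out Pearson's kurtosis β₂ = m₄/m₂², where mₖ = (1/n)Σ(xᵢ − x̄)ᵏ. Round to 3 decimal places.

1.698

x̄ = 6.0000
Σ(xᵢ − x̄)² = 46.0000 ⇒ m₂ = 11.50000
Σ(xᵢ − x̄)⁴ = 898.0000 ⇒ m₄ = 224.50000
m₂² = 132.25000
β₂ = m₄/m₂² = 224.50000 / 132.25000 ≈ 1.698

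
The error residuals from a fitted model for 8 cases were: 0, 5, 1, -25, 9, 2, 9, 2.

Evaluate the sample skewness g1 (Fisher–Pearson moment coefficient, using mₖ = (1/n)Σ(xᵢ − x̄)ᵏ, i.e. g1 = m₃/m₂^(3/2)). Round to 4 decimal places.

x̄ = (0 + 5 + 1 - 25 + 9 + 2 + 9 + 2) / 8 = 0.3750
deviations (xᵢ − x̄): -0.3750, 4.6250, 0.6250, -25.3750, 8.6250, 1.6250, 8.6250, 1.6250
Σ(xᵢ − x̄)² = 819.8750 ⇒ m₂ = 819.8750/8 = 102.48438
Σ(xᵢ − x̄)³ = -14947.7813 ⇒ m₃ = -14947.7813/8 = -1868.47266
m₂^(3/2) = 102.48438^(1.5) = 1037.49613
g1 = m₃ / m₂^(3/2) = -1868.47266 / 1037.49613 ≈ -1.8009

-1.8009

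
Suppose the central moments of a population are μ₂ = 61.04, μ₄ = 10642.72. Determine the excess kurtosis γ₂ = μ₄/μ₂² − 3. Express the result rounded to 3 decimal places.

μ₂² = 61.04² = 3725.88160
μ₄/μ₂² = 10642.72 / 3725.88160 = 2.85643
γ₂ = 2.85643 − 3 ≈ -0.144

-0.144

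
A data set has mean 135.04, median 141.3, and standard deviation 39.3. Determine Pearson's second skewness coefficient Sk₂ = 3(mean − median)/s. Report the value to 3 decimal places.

-0.478

Sk₂ = 3(135.04 − 141.3) / 39.3 = 3 × -6.2600 / 39.3
    = -18.7800 / 39.3 ≈ -0.478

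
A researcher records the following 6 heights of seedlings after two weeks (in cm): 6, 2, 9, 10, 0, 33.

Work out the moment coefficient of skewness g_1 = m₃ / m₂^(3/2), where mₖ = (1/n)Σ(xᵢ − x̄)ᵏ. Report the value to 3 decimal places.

x̄ = (6 + 2 + 9 + 10 + 0 + 33) / 6 = 10.0000
deviations (xᵢ − x̄): -4.0000, -8.0000, -1.0000, 0.0000, -10.0000, 23.0000
Σ(xᵢ − x̄)² = 710.0000 ⇒ m₂ = 710.0000/6 = 118.33333
Σ(xᵢ − x̄)³ = 10590.0000 ⇒ m₃ = 10590.0000/6 = 1765.00000
m₂^(3/2) = 118.33333^(1.5) = 1287.24332
g_1 = m₃ / m₂^(3/2) = 1765.00000 / 1287.24332 ≈ 1.371

1.371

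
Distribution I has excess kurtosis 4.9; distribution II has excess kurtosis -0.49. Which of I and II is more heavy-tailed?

I

Higher excess kurtosis ⇒ heavier tails relative to the normal distribution.
4.9 vs -0.49: the larger is 4.9, so I has heavier tails. (I is leptokurtic — heavier-than-normal tails; the other is platykurtic.)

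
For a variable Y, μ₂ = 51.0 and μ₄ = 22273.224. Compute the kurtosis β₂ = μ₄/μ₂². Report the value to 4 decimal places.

8.5633

μ₂² = 51.0² = 2601.00000
μ₄/μ₂² = 22273.224 / 2601.00000 = 8.56333
β₂ ≈ 8.5633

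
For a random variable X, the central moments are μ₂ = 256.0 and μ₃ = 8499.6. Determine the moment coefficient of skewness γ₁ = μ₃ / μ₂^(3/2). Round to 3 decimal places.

σ = √μ₂ = √256.0 = 16.00000
σ³ = μ₂^(3/2) = 4096.00000
γ₁ = μ₃/σ³ = 8499.6 / 4096.00000 ≈ 2.075

2.075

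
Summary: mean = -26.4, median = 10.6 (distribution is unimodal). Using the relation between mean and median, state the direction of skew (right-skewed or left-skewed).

mean − median = -26.4 − 10.6 = -37.0
mean < median ⇒ the longer tail is on the left ⇒ left-skewed (negatively skewed).

left-skewed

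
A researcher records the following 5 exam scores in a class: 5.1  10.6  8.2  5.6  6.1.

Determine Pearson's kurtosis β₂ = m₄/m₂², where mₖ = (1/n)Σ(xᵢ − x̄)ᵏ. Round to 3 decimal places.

1.995

x̄ = 7.1200
Σ(xᵢ − x̄)² = 20.7080 ⇒ m₂ = 4.14160
Σ(xᵢ − x̄)⁴ = 171.0923 ⇒ m₄ = 34.21846
m₂² = 17.15285
β₂ = m₄/m₂² = 34.21846 / 17.15285 ≈ 1.995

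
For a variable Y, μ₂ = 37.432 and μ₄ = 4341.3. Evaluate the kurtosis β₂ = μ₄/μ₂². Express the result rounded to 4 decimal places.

3.0984

μ₂² = 37.432² = 1401.15462
μ₄/μ₂² = 4341.3 / 1401.15462 = 3.09837
β₂ ≈ 3.0984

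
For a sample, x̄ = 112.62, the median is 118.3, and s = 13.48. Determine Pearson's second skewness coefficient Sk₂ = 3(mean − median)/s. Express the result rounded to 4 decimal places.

Sk₂ = 3(112.62 − 118.3) / 13.48 = 3 × -5.6800 / 13.48
    = -17.0400 / 13.48 ≈ -1.2641

-1.2641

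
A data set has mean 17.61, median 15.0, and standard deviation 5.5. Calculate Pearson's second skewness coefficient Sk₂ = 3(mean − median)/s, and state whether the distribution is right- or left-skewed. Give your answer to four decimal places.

Sk₂ = 3(17.61 − 15.0) / 5.5 = 3 × 2.6100 / 5.5
    = 7.8300 / 5.5 ≈ 1.4236
Sk₂ > 0 ⇒ mean > median ⇒ right-skewed (positive skew).

1.4236, right-skewed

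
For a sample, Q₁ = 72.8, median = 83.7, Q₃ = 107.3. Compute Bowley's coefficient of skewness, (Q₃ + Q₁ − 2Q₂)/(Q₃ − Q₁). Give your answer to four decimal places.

numerator: Q₃ + Q₁ − 2Q₂ = 107.3 + 72.8 − 2×83.7 = 12.7000
denominator: Q₃ − Q₁ = 107.3 − 72.8 = 34.5000
Bowley skewness = 12.7000 / 34.5000 ≈ 0.3681

0.3681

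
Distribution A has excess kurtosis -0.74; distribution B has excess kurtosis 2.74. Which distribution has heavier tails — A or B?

Higher excess kurtosis ⇒ heavier tails relative to the normal distribution.
-0.74 vs 2.74: the larger is 2.74, so B has heavier tails. (B is leptokurtic — heavier-than-normal tails; the other is platykurtic.)

B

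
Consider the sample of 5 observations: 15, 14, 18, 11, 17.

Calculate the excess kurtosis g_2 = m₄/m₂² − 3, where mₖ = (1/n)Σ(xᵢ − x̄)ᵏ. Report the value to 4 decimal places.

x̄ = 15.0000
Σ(xᵢ − x̄)² = 30.0000 ⇒ m₂ = 6.00000
Σ(xᵢ − x̄)⁴ = 354.0000 ⇒ m₄ = 70.80000
m₂² = 36.00000
g_2 = m₄/m₂² − 3 = 1.96667 − 3 ≈ -1.0333

-1.0333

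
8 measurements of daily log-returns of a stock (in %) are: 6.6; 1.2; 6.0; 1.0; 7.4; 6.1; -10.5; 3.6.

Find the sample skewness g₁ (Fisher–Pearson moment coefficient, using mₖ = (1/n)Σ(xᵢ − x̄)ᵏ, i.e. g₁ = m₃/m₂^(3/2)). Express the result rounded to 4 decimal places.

x̄ = (6.6 + 1.2 + 6.0 + 1.0 + 7.4 + 6.1 - 10.5 + 3.6) / 8 = 2.6750
deviations (xᵢ − x̄): 3.9250, -1.4750, 3.3250, -1.6750, 4.7250, 3.4250, -13.1750, 0.9250
Σ(xᵢ − x̄)² = 239.9350 ⇒ m₂ = 239.9350/8 = 29.99188
Σ(xᵢ − x̄)³ = -2051.1488 ⇒ m₃ = -2051.1488/8 = -256.39359
m₂^(3/2) = 29.99188^(1.5) = 164.25002
g₁ = m₃ / m₂^(3/2) = -256.39359 / 164.25002 ≈ -1.5610

-1.5610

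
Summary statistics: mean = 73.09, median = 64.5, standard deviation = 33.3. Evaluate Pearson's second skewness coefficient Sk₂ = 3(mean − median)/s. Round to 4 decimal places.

0.7739

Sk₂ = 3(73.09 − 64.5) / 33.3 = 3 × 8.5900 / 33.3
    = 25.7700 / 33.3 ≈ 0.7739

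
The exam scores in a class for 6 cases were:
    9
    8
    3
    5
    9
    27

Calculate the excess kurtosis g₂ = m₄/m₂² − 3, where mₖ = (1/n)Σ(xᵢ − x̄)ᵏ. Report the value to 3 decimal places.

x̄ = 10.1667
Σ(xᵢ − x̄)² = 368.8333 ⇒ m₂ = 61.47222
Σ(xᵢ − x̄)⁴ = 83669.8194 ⇒ m₄ = 13944.96991
m₂² = 3778.83410
g₂ = m₄/m₂² − 3 = 3.69028 − 3 ≈ 0.690

0.690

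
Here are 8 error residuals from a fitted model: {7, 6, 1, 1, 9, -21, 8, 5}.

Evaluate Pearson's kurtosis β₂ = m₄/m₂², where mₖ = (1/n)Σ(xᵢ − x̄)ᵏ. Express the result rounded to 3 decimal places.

5.131

x̄ = 2.0000
Σ(xᵢ − x̄)² = 666.0000 ⇒ m₂ = 83.25000
Σ(xᵢ − x̄)⁴ = 284502.0000 ⇒ m₄ = 35562.75000
m₂² = 6930.56250
β₂ = m₄/m₂² = 35562.75000 / 6930.56250 ≈ 5.131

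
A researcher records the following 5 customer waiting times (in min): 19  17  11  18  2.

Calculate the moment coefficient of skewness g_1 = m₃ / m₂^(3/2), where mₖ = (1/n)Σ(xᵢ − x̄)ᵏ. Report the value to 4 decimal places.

x̄ = (19 + 17 + 11 + 18 + 2) / 5 = 13.4000
deviations (xᵢ − x̄): 5.6000, 3.6000, -2.4000, 4.6000, -11.4000
Σ(xᵢ − x̄)² = 201.2000 ⇒ m₂ = 201.2000/5 = 40.24000
Σ(xᵢ − x̄)³ = -1175.7600 ⇒ m₃ = -1175.7600/5 = -235.15200
m₂^(3/2) = 40.24000^(1.5) = 255.26246
g_1 = m₃ / m₂^(3/2) = -235.15200 / 255.26246 ≈ -0.9212

-0.9212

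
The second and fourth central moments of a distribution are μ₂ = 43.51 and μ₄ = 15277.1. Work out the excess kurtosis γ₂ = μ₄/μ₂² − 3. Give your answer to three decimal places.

μ₂² = 43.51² = 1893.12010
μ₄/μ₂² = 15277.1 / 1893.12010 = 8.06980
γ₂ = 8.06980 − 3 ≈ 5.070

5.070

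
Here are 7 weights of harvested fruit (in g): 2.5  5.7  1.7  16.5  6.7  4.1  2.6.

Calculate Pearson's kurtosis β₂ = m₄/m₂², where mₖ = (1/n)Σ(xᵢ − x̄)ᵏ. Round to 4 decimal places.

x̄ = 5.6857
Σ(xᵢ − x̄)² = 156.0486 ⇒ m₂ = 22.29265
Σ(xᵢ − x̄)⁴ = 14130.4187 ⇒ m₄ = 2018.63124
m₂² = 496.96238
β₂ = m₄/m₂² = 2018.63124 / 496.96238 ≈ 4.0619

4.0619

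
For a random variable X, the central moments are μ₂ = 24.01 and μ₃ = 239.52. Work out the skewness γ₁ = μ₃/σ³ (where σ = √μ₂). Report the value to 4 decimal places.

σ = √μ₂ = √24.01 = 4.90000
σ³ = μ₂^(3/2) = 117.64900
γ₁ = μ₃/σ³ = 239.52 / 117.64900 ≈ 2.0359

2.0359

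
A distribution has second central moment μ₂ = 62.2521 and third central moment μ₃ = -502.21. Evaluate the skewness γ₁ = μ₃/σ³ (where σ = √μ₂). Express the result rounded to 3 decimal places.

σ = √μ₂ = √62.2521 = 7.89000
σ³ = μ₂^(3/2) = 491.16907
γ₁ = μ₃/σ³ = -502.21 / 491.16907 ≈ -1.022

-1.022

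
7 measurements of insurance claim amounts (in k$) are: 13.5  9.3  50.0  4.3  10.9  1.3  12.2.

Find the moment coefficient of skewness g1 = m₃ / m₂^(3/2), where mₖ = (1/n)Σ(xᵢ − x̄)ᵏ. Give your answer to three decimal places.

1.727

x̄ = (13.5 + 9.3 + 50.0 + 4.3 + 10.9 + 1.3 + 12.2) / 7 = 14.5000
deviations (xᵢ − x̄): -1.0000, -5.2000, 35.5000, -10.2000, -3.6000, -13.2000, -2.3000
Σ(xᵢ − x̄)² = 1584.8200 ⇒ m₂ = 1584.8200/7 = 226.40286
Σ(xᵢ − x̄)³ = 41177.2680 ⇒ m₃ = 41177.2680/7 = 5882.46686
m₂^(3/2) = 226.40286^(1.5) = 3406.61343
g1 = m₃ / m₂^(3/2) = 5882.46686 / 3406.61343 ≈ 1.727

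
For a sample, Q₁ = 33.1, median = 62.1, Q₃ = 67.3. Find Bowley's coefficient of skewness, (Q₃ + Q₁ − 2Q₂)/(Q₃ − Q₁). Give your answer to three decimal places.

numerator: Q₃ + Q₁ − 2Q₂ = 67.3 + 33.1 − 2×62.1 = -23.8000
denominator: Q₃ − Q₁ = 67.3 − 33.1 = 34.2000
Bowley skewness = -23.8000 / 34.2000 ≈ -0.696

-0.696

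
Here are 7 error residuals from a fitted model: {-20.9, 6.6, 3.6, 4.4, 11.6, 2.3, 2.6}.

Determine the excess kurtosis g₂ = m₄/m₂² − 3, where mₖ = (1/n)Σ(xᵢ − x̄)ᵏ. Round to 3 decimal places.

x̄ = 1.4571
Σ(xᵢ − x̄)² = 644.4371 ⇒ m₂ = 92.06245
Σ(xᵢ − x̄)⁴ = 261223.4990 ⇒ m₄ = 37317.64272
m₂² = 8475.49451
g₂ = m₄/m₂² − 3 = 4.40300 − 3 ≈ 1.403

1.403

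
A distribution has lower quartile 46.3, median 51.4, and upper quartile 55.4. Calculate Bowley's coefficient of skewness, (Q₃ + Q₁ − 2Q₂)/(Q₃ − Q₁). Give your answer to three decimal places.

numerator: Q₃ + Q₁ − 2Q₂ = 55.4 + 46.3 − 2×51.4 = -1.1000
denominator: Q₃ − Q₁ = 55.4 − 46.3 = 9.1000
Bowley skewness = -1.1000 / 9.1000 ≈ -0.121

-0.121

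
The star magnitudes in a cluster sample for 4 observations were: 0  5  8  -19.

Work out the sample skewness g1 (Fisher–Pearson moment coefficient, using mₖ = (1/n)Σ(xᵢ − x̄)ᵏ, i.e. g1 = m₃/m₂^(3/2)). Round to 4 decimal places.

x̄ = (0 + 5 + 8 - 19) / 4 = -1.5000
deviations (xᵢ − x̄): 1.5000, 6.5000, 9.5000, -17.5000
Σ(xᵢ − x̄)² = 441.0000 ⇒ m₂ = 441.0000/4 = 110.25000
Σ(xᵢ − x̄)³ = -4224.0000 ⇒ m₃ = -4224.0000/4 = -1056.00000
m₂^(3/2) = 110.25000^(1.5) = 1157.62500
g1 = m₃ / m₂^(3/2) = -1056.00000 / 1157.62500 ≈ -0.9122

-0.9122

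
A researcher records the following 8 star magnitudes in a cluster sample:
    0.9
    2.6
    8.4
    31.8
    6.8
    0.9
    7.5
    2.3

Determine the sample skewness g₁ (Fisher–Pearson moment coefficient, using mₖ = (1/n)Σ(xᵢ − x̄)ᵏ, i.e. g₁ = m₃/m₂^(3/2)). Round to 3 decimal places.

1.892

x̄ = (0.9 + 2.6 + 8.4 + 31.8 + 6.8 + 0.9 + 7.5 + 2.3) / 8 = 7.6500
deviations (xᵢ − x̄): -6.7500, -5.0500, 0.7500, 24.1500, -0.8500, -6.7500, -0.1500, -5.3500
Σ(xᵢ − x̄)² = 729.7800 ⇒ m₂ = 729.7800/8 = 91.22250
Σ(xᵢ − x̄)³ = 13187.6160 ⇒ m₃ = 13187.6160/8 = 1648.45200
m₂^(3/2) = 91.22250^(1.5) = 871.27039
g₁ = m₃ / m₂^(3/2) = 1648.45200 / 871.27039 ≈ 1.892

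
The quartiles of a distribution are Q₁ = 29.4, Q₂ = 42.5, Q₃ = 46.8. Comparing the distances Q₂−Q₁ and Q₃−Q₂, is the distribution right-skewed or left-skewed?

left-skewed

Q₂ − Q₁ = 13.1;  Q₃ − Q₂ = 4.3
Q₂ − Q₁ > Q₃ − Q₂ ⇒ the lower half is more spread out ⇒ left-skewed.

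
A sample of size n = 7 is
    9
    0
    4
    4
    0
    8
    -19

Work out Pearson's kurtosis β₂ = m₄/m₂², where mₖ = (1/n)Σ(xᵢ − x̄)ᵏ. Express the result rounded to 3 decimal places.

x̄ = 0.8571
Σ(xᵢ − x̄)² = 532.8571 ⇒ m₂ = 76.12245
Σ(xᵢ − x̄)⁴ = 162673.1137 ⇒ m₄ = 23239.01624
m₂² = 5794.62724
β₂ = m₄/m₂² = 23239.01624 / 5794.62724 ≈ 4.010

4.010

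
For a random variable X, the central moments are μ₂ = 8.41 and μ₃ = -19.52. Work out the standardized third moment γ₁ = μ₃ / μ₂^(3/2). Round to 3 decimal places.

σ = √μ₂ = √8.41 = 2.90000
σ³ = μ₂^(3/2) = 24.38900
γ₁ = μ₃/σ³ = -19.52 / 24.38900 ≈ -0.800

-0.800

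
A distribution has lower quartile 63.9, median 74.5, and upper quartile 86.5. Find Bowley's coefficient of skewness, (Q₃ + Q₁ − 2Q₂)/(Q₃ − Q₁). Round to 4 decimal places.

numerator: Q₃ + Q₁ − 2Q₂ = 86.5 + 63.9 − 2×74.5 = 1.4000
denominator: Q₃ − Q₁ = 86.5 − 63.9 = 22.6000
Bowley skewness = 1.4000 / 22.6000 ≈ 0.0619

0.0619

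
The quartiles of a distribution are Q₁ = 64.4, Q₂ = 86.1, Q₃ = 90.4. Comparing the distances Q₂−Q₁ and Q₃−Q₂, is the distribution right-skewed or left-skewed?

Q₂ − Q₁ = 21.7;  Q₃ − Q₂ = 4.3
Q₂ − Q₁ > Q₃ − Q₂ ⇒ the lower half is more spread out ⇒ left-skewed.

left-skewed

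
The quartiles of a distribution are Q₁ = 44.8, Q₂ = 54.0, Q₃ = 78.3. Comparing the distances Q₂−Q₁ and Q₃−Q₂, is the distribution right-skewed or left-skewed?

right-skewed

Q₂ − Q₁ = 9.2;  Q₃ − Q₂ = 24.3
Q₃ − Q₂ > Q₂ − Q₁ ⇒ the upper half is more spread out ⇒ right-skewed.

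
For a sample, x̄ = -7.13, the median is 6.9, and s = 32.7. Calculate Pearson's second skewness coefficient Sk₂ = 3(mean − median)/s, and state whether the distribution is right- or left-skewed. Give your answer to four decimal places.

Sk₂ = 3(-7.13 − 6.9) / 32.7 = 3 × -14.0300 / 32.7
    = -42.0900 / 32.7 ≈ -1.2872
Sk₂ < 0 ⇒ mean < median ⇒ left-skewed (negative skew).

-1.2872, left-skewed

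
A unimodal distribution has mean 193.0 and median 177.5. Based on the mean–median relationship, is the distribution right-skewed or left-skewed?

right-skewed

mean − median = 193.0 − 177.5 = 15.5
mean > median ⇒ the longer tail is on the right ⇒ right-skewed (positively skewed).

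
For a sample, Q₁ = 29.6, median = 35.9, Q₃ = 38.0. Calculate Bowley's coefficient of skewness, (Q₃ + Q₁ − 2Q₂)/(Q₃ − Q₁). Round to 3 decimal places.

-0.500

numerator: Q₃ + Q₁ − 2Q₂ = 38.0 + 29.6 − 2×35.9 = -4.2000
denominator: Q₃ − Q₁ = 38.0 − 29.6 = 8.4000
Bowley skewness = -4.2000 / 8.4000 ≈ -0.500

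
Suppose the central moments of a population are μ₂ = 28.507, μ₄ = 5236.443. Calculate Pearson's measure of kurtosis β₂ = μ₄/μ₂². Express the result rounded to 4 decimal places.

μ₂² = 28.507² = 812.64905
μ₄/μ₂² = 5236.443 / 812.64905 = 6.44367
β₂ ≈ 6.4437

6.4437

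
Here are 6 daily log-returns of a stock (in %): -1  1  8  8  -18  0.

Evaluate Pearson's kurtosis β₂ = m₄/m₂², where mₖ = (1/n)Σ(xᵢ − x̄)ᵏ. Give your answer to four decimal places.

3.1257

x̄ = -0.3333
Σ(xᵢ − x̄)² = 453.3333 ⇒ m₂ = 75.55556
Σ(xᵢ − x̄)⁴ = 107061.7778 ⇒ m₄ = 17843.62963
m₂² = 5708.64198
β₂ = m₄/m₂² = 17843.62963 / 5708.64198 ≈ 3.1257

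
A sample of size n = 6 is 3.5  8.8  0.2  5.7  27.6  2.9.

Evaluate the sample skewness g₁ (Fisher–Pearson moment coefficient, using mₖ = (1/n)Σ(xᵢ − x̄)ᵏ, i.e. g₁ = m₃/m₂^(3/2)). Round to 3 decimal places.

x̄ = (3.5 + 8.8 + 0.2 + 5.7 + 27.6 + 2.9) / 6 = 8.1167
deviations (xᵢ − x̄): -4.6167, 0.6833, -7.9167, -2.4167, 19.4833, -5.2167
Σ(xᵢ − x̄)² = 497.1083 ⇒ m₂ = 497.1083/6 = 82.85139
Σ(xᵢ − x̄)³ = 6645.5556 ⇒ m₃ = 6645.5556/6 = 1107.59259
m₂^(3/2) = 82.85139^(1.5) = 754.13603
g₁ = m₃ / m₂^(3/2) = 1107.59259 / 754.13603 ≈ 1.469

1.469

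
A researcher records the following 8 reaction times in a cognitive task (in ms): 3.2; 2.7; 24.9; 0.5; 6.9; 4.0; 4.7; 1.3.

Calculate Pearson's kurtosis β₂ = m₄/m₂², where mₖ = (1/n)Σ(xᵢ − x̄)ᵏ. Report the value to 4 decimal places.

5.4409

x̄ = 6.0250
Σ(xᵢ − x̄)² = 434.7750 ⇒ m₂ = 54.34688
Σ(xᵢ − x̄)⁴ = 128561.8436 ⇒ m₄ = 16070.23045
m₂² = 2953.58282
β₂ = m₄/m₂² = 16070.23045 / 2953.58282 ≈ 5.4409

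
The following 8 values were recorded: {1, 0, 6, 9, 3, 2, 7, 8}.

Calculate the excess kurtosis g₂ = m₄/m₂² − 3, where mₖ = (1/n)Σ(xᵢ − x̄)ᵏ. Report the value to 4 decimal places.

x̄ = 4.5000
Σ(xᵢ − x̄)² = 82.0000 ⇒ m₂ = 10.25000
Σ(xᵢ − x̄)⁴ = 1208.5000 ⇒ m₄ = 151.06250
m₂² = 105.06250
g₂ = m₄/m₂² − 3 = 1.43783 − 3 ≈ -1.5622

-1.5622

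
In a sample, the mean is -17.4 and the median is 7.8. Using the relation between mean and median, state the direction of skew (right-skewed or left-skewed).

mean − median = -17.4 − 7.8 = -25.2
mean < median ⇒ the longer tail is on the left ⇒ left-skewed (negatively skewed).

left-skewed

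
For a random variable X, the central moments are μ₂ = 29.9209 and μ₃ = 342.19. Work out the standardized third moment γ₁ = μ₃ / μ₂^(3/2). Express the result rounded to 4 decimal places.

2.0908

σ = √μ₂ = √29.9209 = 5.47000
σ³ = μ₂^(3/2) = 163.66732
γ₁ = μ₃/σ³ = 342.19 / 163.66732 ≈ 2.0908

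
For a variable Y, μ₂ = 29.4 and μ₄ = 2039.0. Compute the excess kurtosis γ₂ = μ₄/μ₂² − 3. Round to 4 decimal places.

μ₂² = 29.4² = 864.36000
μ₄/μ₂² = 2039.0 / 864.36000 = 2.35897
γ₂ = 2.35897 − 3 ≈ -0.6410

-0.6410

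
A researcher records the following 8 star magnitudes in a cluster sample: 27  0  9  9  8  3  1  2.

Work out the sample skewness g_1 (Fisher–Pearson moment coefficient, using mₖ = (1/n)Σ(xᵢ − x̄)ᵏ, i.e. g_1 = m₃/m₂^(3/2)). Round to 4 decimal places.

x̄ = (27 + 0 + 9 + 9 + 8 + 3 + 1 + 2) / 8 = 7.3750
deviations (xᵢ − x̄): 19.6250, -7.3750, 1.6250, 1.6250, 0.6250, -4.3750, -6.3750, -5.3750
Σ(xᵢ − x̄)² = 533.8750 ⇒ m₂ = 533.8750/8 = 66.73438
Σ(xᵢ − x̄)³ = 6667.9688 ⇒ m₃ = 6667.9688/8 = 833.49609
m₂^(3/2) = 66.73438^(1.5) = 545.16052
g_1 = m₃ / m₂^(3/2) = 833.49609 / 545.16052 ≈ 1.5289

1.5289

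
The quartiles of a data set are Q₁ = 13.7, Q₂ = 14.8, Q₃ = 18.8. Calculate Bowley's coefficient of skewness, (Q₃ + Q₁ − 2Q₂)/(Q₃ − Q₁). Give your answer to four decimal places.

numerator: Q₃ + Q₁ − 2Q₂ = 18.8 + 13.7 − 2×14.8 = 2.9000
denominator: Q₃ − Q₁ = 18.8 − 13.7 = 5.1000
Bowley skewness = 2.9000 / 5.1000 ≈ 0.5686

0.5686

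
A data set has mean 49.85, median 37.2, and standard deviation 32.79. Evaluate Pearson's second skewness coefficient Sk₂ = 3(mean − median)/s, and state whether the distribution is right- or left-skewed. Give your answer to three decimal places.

1.157, right-skewed

Sk₂ = 3(49.85 − 37.2) / 32.79 = 3 × 12.6500 / 32.79
    = 37.9500 / 32.79 ≈ 1.157
Sk₂ > 0 ⇒ mean > median ⇒ right-skewed (positive skew).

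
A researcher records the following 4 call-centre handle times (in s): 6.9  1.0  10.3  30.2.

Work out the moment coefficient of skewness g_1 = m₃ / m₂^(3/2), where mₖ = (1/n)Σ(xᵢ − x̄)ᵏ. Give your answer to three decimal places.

0.837

x̄ = (6.9 + 1.0 + 10.3 + 30.2) / 4 = 12.1000
deviations (xᵢ − x̄): -5.2000, -11.1000, -1.8000, 18.1000
Σ(xᵢ − x̄)² = 481.1000 ⇒ m₂ = 481.1000/4 = 120.27500
Σ(xᵢ − x̄)³ = 4415.6700 ⇒ m₃ = 4415.6700/4 = 1103.91750
m₂^(3/2) = 120.27500^(1.5) = 1319.05544
g_1 = m₃ / m₂^(3/2) = 1103.91750 / 1319.05544 ≈ 0.837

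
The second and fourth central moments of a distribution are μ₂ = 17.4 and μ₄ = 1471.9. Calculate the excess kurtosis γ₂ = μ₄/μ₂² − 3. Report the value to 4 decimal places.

1.8616

μ₂² = 17.4² = 302.76000
μ₄/μ₂² = 1471.9 / 302.76000 = 4.86161
γ₂ = 4.86161 − 3 ≈ 1.8616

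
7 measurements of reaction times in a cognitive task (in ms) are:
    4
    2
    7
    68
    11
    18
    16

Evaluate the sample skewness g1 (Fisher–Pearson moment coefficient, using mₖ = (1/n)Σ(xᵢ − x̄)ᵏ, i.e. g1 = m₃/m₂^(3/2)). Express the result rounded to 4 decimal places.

x̄ = (4 + 2 + 7 + 68 + 11 + 18 + 16) / 7 = 18.0000
deviations (xᵢ − x̄): -14.0000, -16.0000, -11.0000, 50.0000, -7.0000, 0.0000, -2.0000
Σ(xᵢ − x̄)² = 3126.0000 ⇒ m₂ = 3126.0000/7 = 446.57143
Σ(xᵢ − x̄)³ = 116478.0000 ⇒ m₃ = 116478.0000/7 = 16639.71429
m₂^(3/2) = 446.57143^(1.5) = 9437.05314
g1 = m₃ / m₂^(3/2) = 16639.71429 / 9437.05314 ≈ 1.7632

1.7632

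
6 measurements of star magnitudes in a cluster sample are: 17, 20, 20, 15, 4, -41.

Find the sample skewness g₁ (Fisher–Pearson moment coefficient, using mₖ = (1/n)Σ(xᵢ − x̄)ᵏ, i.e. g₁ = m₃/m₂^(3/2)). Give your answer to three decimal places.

x̄ = (17 + 20 + 20 + 15 + 4 - 41) / 6 = 5.8333
deviations (xᵢ − x̄): 11.1667, 14.1667, 14.1667, 9.1667, -1.8333, -46.8333
Σ(xᵢ − x̄)² = 2806.8333 ⇒ m₂ = 2806.8333/6 = 467.80556
Σ(xᵢ − x̄)³ = -94879.5556 ⇒ m₃ = -94879.5556/6 = -15813.25926
m₂^(3/2) = 467.80556^(1.5) = 10118.07892
g₁ = m₃ / m₂^(3/2) = -15813.25926 / 10118.07892 ≈ -1.563

-1.563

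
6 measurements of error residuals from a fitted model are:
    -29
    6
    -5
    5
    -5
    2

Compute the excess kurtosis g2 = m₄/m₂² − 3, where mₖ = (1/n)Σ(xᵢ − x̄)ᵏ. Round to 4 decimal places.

0.2969

x̄ = -4.3333
Σ(xᵢ − x̄)² = 843.3333 ⇒ m₂ = 140.55556
Σ(xᵢ − x̄)⁴ = 390803.7778 ⇒ m₄ = 65133.96296
m₂² = 19755.86420
g2 = m₄/m₂² − 3 = 3.29694 − 3 ≈ 0.2969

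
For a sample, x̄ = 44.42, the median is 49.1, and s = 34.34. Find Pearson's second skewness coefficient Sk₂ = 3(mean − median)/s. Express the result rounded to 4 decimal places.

Sk₂ = 3(44.42 − 49.1) / 34.34 = 3 × -4.6800 / 34.34
    = -14.0400 / 34.34 ≈ -0.4089

-0.4089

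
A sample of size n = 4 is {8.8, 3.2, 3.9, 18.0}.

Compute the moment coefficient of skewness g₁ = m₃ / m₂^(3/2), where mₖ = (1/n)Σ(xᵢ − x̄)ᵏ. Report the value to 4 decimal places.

x̄ = (8.8 + 3.2 + 3.9 + 18.0) / 4 = 8.4750
deviations (xᵢ − x̄): 0.3250, -5.2750, -4.5750, 9.5250
Σ(xᵢ − x̄)² = 139.5875 ⇒ m₂ = 139.5875/4 = 34.89688
Σ(xᵢ − x̄)³ = 621.6581 ⇒ m₃ = 621.6581/4 = 155.41453
m₂^(3/2) = 34.89688^(1.5) = 206.14832
g₁ = m₃ / m₂^(3/2) = 155.41453 / 206.14832 ≈ 0.7539

0.7539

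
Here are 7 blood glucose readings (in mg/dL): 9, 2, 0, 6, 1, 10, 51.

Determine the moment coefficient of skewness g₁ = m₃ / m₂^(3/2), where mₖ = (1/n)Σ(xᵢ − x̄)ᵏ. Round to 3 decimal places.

1.844

x̄ = (9 + 2 + 0 + 6 + 1 + 10 + 51) / 7 = 11.2857
deviations (xᵢ − x̄): -2.2857, -9.2857, -11.2857, -5.2857, -10.2857, -1.2857, 39.7143
Σ(xᵢ − x̄)² = 1931.4286 ⇒ m₂ = 1931.4286/7 = 275.91837
Σ(xᵢ − x̄)³ = 59150.3265 ⇒ m₃ = 59150.3265/7 = 8450.04665
m₂^(3/2) = 275.91837^(1.5) = 4583.22225
g₁ = m₃ / m₂^(3/2) = 8450.04665 / 4583.22225 ≈ 1.844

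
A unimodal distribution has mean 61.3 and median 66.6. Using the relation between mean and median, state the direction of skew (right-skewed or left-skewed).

left-skewed

mean − median = 61.3 − 66.6 = -5.3
mean < median ⇒ the longer tail is on the left ⇒ left-skewed (negatively skewed).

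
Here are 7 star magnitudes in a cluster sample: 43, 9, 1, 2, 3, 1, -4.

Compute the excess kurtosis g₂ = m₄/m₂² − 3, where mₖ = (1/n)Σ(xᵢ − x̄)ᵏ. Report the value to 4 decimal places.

1.6455

x̄ = 7.8571
Σ(xᵢ − x̄)² = 1528.8571 ⇒ m₂ = 218.40816
Σ(xᵢ − x̄)⁴ = 1551198.5015 ⇒ m₄ = 221599.78592
m₂² = 47702.12578
g₂ = m₄/m₂² − 3 = 4.64549 − 3 ≈ 1.6455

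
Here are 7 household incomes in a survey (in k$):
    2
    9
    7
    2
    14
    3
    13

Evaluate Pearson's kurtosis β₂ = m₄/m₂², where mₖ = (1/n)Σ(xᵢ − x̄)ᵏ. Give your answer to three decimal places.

x̄ = 7.1429
Σ(xᵢ − x̄)² = 154.8571 ⇒ m₂ = 22.12245
Σ(xᵢ − x̄)⁴ = 5093.3994 ⇒ m₄ = 727.62849
m₂² = 489.40275
β₂ = m₄/m₂² = 727.62849 / 489.40275 ≈ 1.487

1.487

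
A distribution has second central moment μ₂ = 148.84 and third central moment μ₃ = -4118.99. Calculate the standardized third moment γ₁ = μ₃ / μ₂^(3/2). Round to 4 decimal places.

σ = √μ₂ = √148.84 = 12.20000
σ³ = μ₂^(3/2) = 1815.84800
γ₁ = μ₃/σ³ = -4118.99 / 1815.84800 ≈ -2.2684

-2.2684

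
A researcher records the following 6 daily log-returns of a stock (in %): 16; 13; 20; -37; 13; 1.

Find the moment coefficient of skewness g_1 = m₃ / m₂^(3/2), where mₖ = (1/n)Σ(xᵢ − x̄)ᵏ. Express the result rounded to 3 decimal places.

x̄ = (16 + 13 + 20 - 37 + 13 + 1) / 6 = 4.3333
deviations (xᵢ − x̄): 11.6667, 8.6667, 15.6667, -41.3333, 8.6667, -3.3333
Σ(xᵢ − x̄)² = 2251.3333 ⇒ m₂ = 2251.3333/6 = 375.22222
Σ(xᵢ − x̄)³ = -63917.5556 ⇒ m₃ = -63917.5556/6 = -10652.92593
m₂^(3/2) = 375.22222^(1.5) = 7268.29970
g_1 = m₃ / m₂^(3/2) = -10652.92593 / 7268.29970 ≈ -1.466

-1.466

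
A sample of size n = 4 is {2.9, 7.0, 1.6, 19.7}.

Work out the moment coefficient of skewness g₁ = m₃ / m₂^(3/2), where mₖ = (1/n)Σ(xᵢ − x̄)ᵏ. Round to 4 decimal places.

0.9073

x̄ = (2.9 + 7.0 + 1.6 + 19.7) / 4 = 7.8000
deviations (xᵢ − x̄): -4.9000, -0.8000, -6.2000, 11.9000
Σ(xᵢ − x̄)² = 204.7000 ⇒ m₂ = 204.7000/4 = 51.17500
Σ(xᵢ − x̄)³ = 1328.6700 ⇒ m₃ = 1328.6700/4 = 332.16750
m₂^(3/2) = 51.17500^(1.5) = 366.08908
g₁ = m₃ / m₂^(3/2) = 332.16750 / 366.08908 ≈ 0.9073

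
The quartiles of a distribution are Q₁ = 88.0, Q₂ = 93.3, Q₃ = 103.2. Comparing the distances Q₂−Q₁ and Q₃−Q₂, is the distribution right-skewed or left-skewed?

Q₂ − Q₁ = 5.3;  Q₃ − Q₂ = 9.9
Q₃ − Q₂ > Q₂ − Q₁ ⇒ the upper half is more spread out ⇒ right-skewed.

right-skewed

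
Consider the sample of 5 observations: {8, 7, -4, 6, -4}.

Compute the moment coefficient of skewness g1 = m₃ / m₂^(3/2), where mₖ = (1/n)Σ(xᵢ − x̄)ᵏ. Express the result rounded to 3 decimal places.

x̄ = (8 + 7 - 4 + 6 - 4) / 5 = 2.6000
deviations (xᵢ − x̄): 5.4000, 4.4000, -6.6000, 3.4000, -6.6000
Σ(xᵢ − x̄)² = 147.2000 ⇒ m₂ = 147.2000/5 = 29.44000
Σ(xᵢ − x̄)³ = -293.0400 ⇒ m₃ = -293.0400/5 = -58.60800
m₂^(3/2) = 29.44000^(1.5) = 159.73744
g1 = m₃ / m₂^(3/2) = -58.60800 / 159.73744 ≈ -0.367

-0.367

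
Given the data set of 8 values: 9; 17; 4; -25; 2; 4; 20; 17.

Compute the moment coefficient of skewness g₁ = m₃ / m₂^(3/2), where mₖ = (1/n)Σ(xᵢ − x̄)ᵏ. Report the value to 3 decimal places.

-1.276

x̄ = (9 + 17 + 4 - 25 + 2 + 4 + 20 + 17) / 8 = 6.0000
deviations (xᵢ − x̄): 3.0000, 11.0000, -2.0000, -31.0000, -4.0000, -2.0000, 14.0000, 11.0000
Σ(xᵢ − x̄)² = 1432.0000 ⇒ m₂ = 1432.0000/8 = 179.00000
Σ(xᵢ − x̄)³ = -24438.0000 ⇒ m₃ = -24438.0000/8 = -3054.75000
m₂^(3/2) = 179.00000^(1.5) = 2394.85678
g₁ = m₃ / m₂^(3/2) = -3054.75000 / 2394.85678 ≈ -1.276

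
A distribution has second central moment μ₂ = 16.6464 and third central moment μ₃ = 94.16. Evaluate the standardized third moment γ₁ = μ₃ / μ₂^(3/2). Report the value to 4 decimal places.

1.3864

σ = √μ₂ = √16.6464 = 4.08000
σ³ = μ₂^(3/2) = 67.91731
γ₁ = μ₃/σ³ = 94.16 / 67.91731 ≈ 1.3864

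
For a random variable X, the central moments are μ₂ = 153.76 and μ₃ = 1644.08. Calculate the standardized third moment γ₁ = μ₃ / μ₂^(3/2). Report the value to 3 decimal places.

0.862

σ = √μ₂ = √153.76 = 12.40000
σ³ = μ₂^(3/2) = 1906.62400
γ₁ = μ₃/σ³ = 1644.08 / 1906.62400 ≈ 0.862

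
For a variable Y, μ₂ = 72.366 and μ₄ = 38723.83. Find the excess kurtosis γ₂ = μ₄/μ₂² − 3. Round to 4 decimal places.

μ₂² = 72.366² = 5236.83796
μ₄/μ₂² = 38723.83 / 5236.83796 = 7.39451
γ₂ = 7.39451 − 3 ≈ 4.3945

4.3945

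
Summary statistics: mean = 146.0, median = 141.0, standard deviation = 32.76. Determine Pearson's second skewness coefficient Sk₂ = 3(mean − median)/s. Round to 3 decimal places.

Sk₂ = 3(146.0 − 141.0) / 32.76 = 3 × 5.0000 / 32.76
    = 15.0000 / 32.76 ≈ 0.458

0.458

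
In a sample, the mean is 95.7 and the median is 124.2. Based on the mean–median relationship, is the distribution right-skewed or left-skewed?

mean − median = 95.7 − 124.2 = -28.5
mean < median ⇒ the longer tail is on the left ⇒ left-skewed (negatively skewed).

left-skewed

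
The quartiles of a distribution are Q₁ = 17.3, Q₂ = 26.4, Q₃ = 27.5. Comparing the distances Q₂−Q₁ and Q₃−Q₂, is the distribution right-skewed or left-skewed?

Q₂ − Q₁ = 9.1;  Q₃ − Q₂ = 1.1
Q₂ − Q₁ > Q₃ − Q₂ ⇒ the lower half is more spread out ⇒ left-skewed.

left-skewed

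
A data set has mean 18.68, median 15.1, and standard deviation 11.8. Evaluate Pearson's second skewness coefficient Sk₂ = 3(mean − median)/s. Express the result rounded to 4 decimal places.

Sk₂ = 3(18.68 − 15.1) / 11.8 = 3 × 3.5800 / 11.8
    = 10.7400 / 11.8 ≈ 0.9102

0.9102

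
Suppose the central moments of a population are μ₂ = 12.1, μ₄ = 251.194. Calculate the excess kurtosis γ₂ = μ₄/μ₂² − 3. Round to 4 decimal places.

μ₂² = 12.1² = 146.41000
μ₄/μ₂² = 251.194 / 146.41000 = 1.71569
γ₂ = 1.71569 − 3 ≈ -1.2843

-1.2843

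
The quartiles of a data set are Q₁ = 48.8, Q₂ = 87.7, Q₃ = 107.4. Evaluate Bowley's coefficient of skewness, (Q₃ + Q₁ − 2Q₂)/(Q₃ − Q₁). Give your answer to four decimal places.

-0.3276

numerator: Q₃ + Q₁ − 2Q₂ = 107.4 + 48.8 − 2×87.7 = -19.2000
denominator: Q₃ − Q₁ = 107.4 − 48.8 = 58.6000
Bowley skewness = -19.2000 / 58.6000 ≈ -0.3276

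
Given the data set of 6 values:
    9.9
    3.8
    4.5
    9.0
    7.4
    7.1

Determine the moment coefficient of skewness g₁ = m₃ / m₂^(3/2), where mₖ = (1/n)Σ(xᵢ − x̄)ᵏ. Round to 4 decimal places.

-0.1811

x̄ = (9.9 + 3.8 + 4.5 + 9.0 + 7.4 + 7.1) / 6 = 6.9500
deviations (xᵢ − x̄): 2.9500, -3.1500, -2.4500, 2.0500, 0.4500, 0.1500
Σ(xᵢ − x̄)² = 29.0550 ⇒ m₂ = 29.0550/6 = 4.84250
Σ(xᵢ − x̄)³ = -11.5800 ⇒ m₃ = -11.5800/6 = -1.93000
m₂^(3/2) = 4.84250^(1.5) = 10.65625
g₁ = m₃ / m₂^(3/2) = -1.93000 / 10.65625 ≈ -0.1811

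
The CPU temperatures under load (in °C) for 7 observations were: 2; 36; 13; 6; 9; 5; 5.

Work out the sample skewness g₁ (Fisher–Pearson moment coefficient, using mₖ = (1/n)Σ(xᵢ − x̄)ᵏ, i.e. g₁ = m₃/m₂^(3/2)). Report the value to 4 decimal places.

x̄ = (2 + 36 + 13 + 6 + 9 + 5 + 5) / 7 = 10.8571
deviations (xᵢ − x̄): -8.8571, 25.1429, 2.1429, -4.8571, -1.8571, -5.8571, -5.8571
Σ(xᵢ − x̄)² = 810.8571 ⇒ m₂ = 810.8571/7 = 115.83673
Σ(xᵢ − x̄)³ = 14686.5306 ⇒ m₃ = 14686.5306/7 = 2098.07580
m₂^(3/2) = 115.83673^(1.5) = 1246.72153
g₁ = m₃ / m₂^(3/2) = 2098.07580 / 1246.72153 ≈ 1.6829

1.6829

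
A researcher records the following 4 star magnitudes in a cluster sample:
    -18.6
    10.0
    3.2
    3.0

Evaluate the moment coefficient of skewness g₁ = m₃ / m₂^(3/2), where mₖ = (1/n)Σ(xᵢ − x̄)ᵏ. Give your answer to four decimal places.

x̄ = (-18.6 + 10.0 + 3.2 + 3.0) / 4 = -0.6000
deviations (xᵢ − x̄): -18.0000, 10.6000, 3.8000, 3.6000
Σ(xᵢ − x̄)² = 463.7600 ⇒ m₂ = 463.7600/4 = 115.94000
Σ(xᵢ − x̄)³ = -4539.4560 ⇒ m₃ = -4539.4560/4 = -1134.86400
m₂^(3/2) = 115.94000^(1.5) = 1248.38903
g₁ = m₃ / m₂^(3/2) = -1134.86400 / 1248.38903 ≈ -0.9091

-0.9091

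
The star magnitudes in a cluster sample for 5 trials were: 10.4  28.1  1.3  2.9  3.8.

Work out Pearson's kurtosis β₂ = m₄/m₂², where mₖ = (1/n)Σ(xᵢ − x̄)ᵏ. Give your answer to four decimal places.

x̄ = 9.3000
Σ(xᵢ − x̄)² = 489.8600 ⇒ m₂ = 97.97200
Σ(xᵢ − x̄)⁴ = 131610.0818 ⇒ m₄ = 26322.01636
m₂² = 9598.51278
β₂ = m₄/m₂² = 26322.01636 / 9598.51278 ≈ 2.7423

2.7423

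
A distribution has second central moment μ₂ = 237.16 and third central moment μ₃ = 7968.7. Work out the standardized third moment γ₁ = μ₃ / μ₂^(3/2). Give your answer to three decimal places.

σ = √μ₂ = √237.16 = 15.40000
σ³ = μ₂^(3/2) = 3652.26400
γ₁ = μ₃/σ³ = 7968.7 / 3652.26400 ≈ 2.182

2.182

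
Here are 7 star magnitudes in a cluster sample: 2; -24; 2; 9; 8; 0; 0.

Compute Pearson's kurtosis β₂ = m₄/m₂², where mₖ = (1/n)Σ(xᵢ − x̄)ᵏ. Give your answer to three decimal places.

x̄ = -0.4286
Σ(xᵢ − x̄)² = 727.7143 ⇒ m₂ = 103.95918
Σ(xᵢ − x̄)⁴ = 321724.2507 ⇒ m₄ = 45960.60725
m₂² = 10807.51187
β₂ = m₄/m₂² = 45960.60725 / 10807.51187 ≈ 4.253

4.253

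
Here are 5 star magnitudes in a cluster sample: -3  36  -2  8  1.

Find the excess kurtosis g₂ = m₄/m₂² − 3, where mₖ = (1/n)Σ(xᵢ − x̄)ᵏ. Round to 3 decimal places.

-0.112

x̄ = 8.0000
Σ(xᵢ − x̄)² = 1054.0000 ⇒ m₂ = 210.80000
Σ(xᵢ − x̄)⁴ = 641698.0000 ⇒ m₄ = 128339.60000
m₂² = 44436.64000
g₂ = m₄/m₂² − 3 = 2.88815 − 3 ≈ -0.112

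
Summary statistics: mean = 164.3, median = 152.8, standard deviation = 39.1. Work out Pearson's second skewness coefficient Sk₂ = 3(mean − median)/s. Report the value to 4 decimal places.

0.8824

Sk₂ = 3(164.3 − 152.8) / 39.1 = 3 × 11.5000 / 39.1
    = 34.5000 / 39.1 ≈ 0.8824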